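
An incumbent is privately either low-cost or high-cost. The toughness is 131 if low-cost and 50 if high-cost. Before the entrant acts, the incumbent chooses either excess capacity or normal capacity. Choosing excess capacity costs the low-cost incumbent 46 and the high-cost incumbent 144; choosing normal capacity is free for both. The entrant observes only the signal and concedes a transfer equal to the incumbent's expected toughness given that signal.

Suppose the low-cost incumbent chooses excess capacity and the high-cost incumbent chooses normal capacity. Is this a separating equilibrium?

Yes

If types separate, excess capacity earns payment 131 and normal capacity earns 50.
Low-cost: excess capacity gives 131 − 46 = 85; normal capacity gives 50 − 0 = 50. No deviation. ✓
High-cost: normal capacity gives 50 − 0 = 50; excess capacity gives 131 − 144 = -13. No deviation. ✓
Neither type gains from mimicking the other.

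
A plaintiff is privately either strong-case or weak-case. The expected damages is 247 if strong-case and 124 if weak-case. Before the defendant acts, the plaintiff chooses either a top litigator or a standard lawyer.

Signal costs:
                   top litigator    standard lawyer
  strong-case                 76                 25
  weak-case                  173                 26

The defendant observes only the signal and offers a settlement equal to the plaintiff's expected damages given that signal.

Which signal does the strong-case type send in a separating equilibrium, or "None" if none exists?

Try strong-case → top litigator, weak-case → standard lawyer:
  Under separation the defendant infers type exactly: top litigator → strong-case (pays 247), standard lawyer → weak-case (pays 124).
  Strong-case: top litigator gives 247 − 76 = 171; standard lawyer gives 124 − 25 = 99. No deviation. ✓
  Weak-case: standard lawyer gives 124 − 26 = 98; top litigator gives 247 − 173 = 74. No deviation. ✓
Both hold — the strong-case type sends top litigator.

top litigator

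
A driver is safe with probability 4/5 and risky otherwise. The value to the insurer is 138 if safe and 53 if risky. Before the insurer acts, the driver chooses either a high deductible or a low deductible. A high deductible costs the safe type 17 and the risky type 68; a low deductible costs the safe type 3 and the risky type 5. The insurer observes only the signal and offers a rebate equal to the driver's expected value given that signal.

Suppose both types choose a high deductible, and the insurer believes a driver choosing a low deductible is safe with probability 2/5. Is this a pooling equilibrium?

No

At the pooled signal (high deductible) the insurer holds the prior 4/5 and pays 4/5·138 + 1/5·53 = 121. Off-path (low deductible) belief 2/5 gives 2/5·138 + 3/5·53 = 87.
Safe: high deductible gives 121 − 17 = 104; low deductible gives 87 − 3 = 84. Stays. ✓
Risky: high deductible gives 121 − 68 = 53; low deductible gives 87 − 5 = 82. Deviates. ✗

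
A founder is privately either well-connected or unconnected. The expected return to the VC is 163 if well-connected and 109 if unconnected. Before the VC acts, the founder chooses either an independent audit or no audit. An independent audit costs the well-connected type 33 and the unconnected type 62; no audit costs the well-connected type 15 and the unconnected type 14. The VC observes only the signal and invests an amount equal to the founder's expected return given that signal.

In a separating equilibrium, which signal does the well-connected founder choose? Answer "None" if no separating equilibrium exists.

None

Try well-connected → audit, unconnected → no audit:
  Under separation the VC infers type exactly: audit → well-connected (pays 163), no audit → unconnected (pays 109).
  Well-connected: audit gives 163 − 33 = 130; no audit gives 109 − 15 = 94. No deviation. ✓
  Unconnected: no audit gives 109 − 14 = 95; audit gives 163 − 62 = 101. Would deviate. ✗
Try well-connected → no audit, unconnected → audit:
  Under separation the VC infers type exactly: no audit → well-connected (pays 163), audit → unconnected (pays 109).
  Well-connected: no audit gives 163 − 15 = 148; audit gives 109 − 33 = 76. No deviation. ✓
  Unconnected: audit gives 109 − 62 = 47; no audit gives 163 − 14 = 149. Would deviate. ✗
Neither assignment is incentive-compatible.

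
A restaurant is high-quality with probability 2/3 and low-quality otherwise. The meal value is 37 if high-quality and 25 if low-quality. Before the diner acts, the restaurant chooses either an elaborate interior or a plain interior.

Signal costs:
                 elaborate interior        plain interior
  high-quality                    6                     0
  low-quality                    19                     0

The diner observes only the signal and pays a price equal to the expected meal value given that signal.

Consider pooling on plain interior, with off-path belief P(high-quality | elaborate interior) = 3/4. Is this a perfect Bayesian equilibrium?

At the pooled signal (plain interior) the diner holds the prior 2/3 and pays 2/3·37 + 1/3·25 = 33. Off-path (elaborate interior) belief 3/4 gives 3/4·37 + 1/4·25 = 34.
High-quality: plain interior gives 33 − 0 = 33; elaborate interior gives 34 − 6 = 28. Stays. ✓
Low-quality: plain interior gives 33 − 0 = 33; elaborate interior gives 34 − 19 = 15. Stays. ✓

Yes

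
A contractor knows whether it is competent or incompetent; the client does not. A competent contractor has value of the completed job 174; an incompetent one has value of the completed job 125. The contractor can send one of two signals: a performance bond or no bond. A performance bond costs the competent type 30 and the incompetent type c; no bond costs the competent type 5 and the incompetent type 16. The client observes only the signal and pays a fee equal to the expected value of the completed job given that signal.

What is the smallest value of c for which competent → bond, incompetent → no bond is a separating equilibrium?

Under separation: bond → competent (pays 174); no bond → incompetent (pays 125).
Competent: 174 − 30 = 144 ≥ 125 − 5 = 120. Holds regardless of c. ✓
Incompetent: 125 − 16 ≥ 174 − c, so c ≥ 174 − 109 = 65.

65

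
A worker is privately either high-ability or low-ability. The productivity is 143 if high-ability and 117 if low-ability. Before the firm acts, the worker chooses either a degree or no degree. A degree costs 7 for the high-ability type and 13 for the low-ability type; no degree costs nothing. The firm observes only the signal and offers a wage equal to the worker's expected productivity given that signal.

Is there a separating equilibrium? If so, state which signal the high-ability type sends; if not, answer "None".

None

Try high-ability → degree, low-ability → no degree:
  If types separate, degree earns payment 143 and no degree earns 117.
  High-ability: degree gives 143 − 7 = 136; no degree gives 117 − 0 = 117. No deviation. ✓
  Low-ability: no degree gives 117 − 0 = 117; degree gives 143 − 13 = 130. Would deviate. ✗
Try high-ability → no degree, low-ability → degree:
  If types separate, no degree earns payment 143 and degree earns 117.
  High-ability: no degree gives 143 − 0 = 143; degree gives 117 − 7 = 110. No deviation. ✓
  Low-ability: degree gives 117 − 13 = 104; no degree gives 143 − 0 = 143. Would deviate. ✗
Neither assignment is incentive-compatible.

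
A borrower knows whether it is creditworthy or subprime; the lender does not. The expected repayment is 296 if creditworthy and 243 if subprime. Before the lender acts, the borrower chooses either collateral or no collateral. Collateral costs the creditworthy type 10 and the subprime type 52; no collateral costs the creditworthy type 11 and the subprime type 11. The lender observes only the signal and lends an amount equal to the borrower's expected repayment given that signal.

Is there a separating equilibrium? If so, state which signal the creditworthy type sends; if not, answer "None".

None

Try creditworthy → collateral, subprime → no collateral:
  Under separation the lender infers type exactly: collateral → creditworthy (pays 296), no collateral → subprime (pays 243).
  Creditworthy: collateral gives 296 − 10 = 286; no collateral gives 243 − 11 = 232. No deviation. ✓
  Subprime: no collateral gives 243 − 11 = 232; collateral gives 296 − 52 = 244. Would deviate. ✗
Try creditworthy → no collateral, subprime → collateral:
  Under separation the lender infers type exactly: no collateral → creditworthy (pays 296), collateral → subprime (pays 243).
  Creditworthy: no collateral gives 296 − 11 = 285; collateral gives 243 − 10 = 233. No deviation. ✓
  Subprime: collateral gives 243 − 52 = 191; no collateral gives 296 − 11 = 285. Would deviate. ✗
Neither assignment is incentive-compatible.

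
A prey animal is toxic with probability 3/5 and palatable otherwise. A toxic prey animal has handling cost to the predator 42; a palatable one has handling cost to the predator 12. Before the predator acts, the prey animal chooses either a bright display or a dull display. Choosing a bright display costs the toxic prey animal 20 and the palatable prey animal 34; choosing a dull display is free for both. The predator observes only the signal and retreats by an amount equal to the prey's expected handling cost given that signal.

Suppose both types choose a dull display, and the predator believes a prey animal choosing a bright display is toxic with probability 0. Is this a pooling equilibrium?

At the pooled signal (dull display) the predator holds the prior 3/5 and pays 3/5·42 + 2/5·12 = 30. Off-path (bright display) belief 0 gives 0·42 + 1·12 = 12.
Toxic: dull display gives 30 − 0 = 30; bright display gives 12 − 20 = -8. Stays. ✓
Palatable: dull display gives 30 − 0 = 30; bright display gives 12 − 34 = -22. Stays. ✓

Yes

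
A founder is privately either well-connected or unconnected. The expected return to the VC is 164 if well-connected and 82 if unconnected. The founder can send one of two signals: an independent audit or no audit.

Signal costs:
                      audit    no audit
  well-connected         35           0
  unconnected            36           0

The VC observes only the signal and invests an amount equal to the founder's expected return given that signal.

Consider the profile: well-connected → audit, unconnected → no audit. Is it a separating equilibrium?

Under separation the VC infers type exactly: audit → well-connected (pays 164), no audit → unconnected (pays 82).
Well-connected: audit gives 164 − 35 = 129; no audit gives 82 − 0 = 82. No deviation. ✓
Unconnected: no audit gives 82 − 0 = 82; audit gives 164 − 36 = 128. Would deviate. ✗

No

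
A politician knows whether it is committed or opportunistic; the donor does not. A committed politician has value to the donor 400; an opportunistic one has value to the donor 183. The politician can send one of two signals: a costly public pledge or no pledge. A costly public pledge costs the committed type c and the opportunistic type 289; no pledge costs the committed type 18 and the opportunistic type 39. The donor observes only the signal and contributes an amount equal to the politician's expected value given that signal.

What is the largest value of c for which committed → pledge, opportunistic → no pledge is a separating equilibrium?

Under separation: pledge → committed (pays 400); no pledge → opportunistic (pays 183).
Opportunistic: 183 − 39 = 144 ≥ 400 − 289 = 111. Holds regardless of c. ✓
Committed: 400 − c ≥ 183 − 18, so c ≤ 400 − 165 = 235.

235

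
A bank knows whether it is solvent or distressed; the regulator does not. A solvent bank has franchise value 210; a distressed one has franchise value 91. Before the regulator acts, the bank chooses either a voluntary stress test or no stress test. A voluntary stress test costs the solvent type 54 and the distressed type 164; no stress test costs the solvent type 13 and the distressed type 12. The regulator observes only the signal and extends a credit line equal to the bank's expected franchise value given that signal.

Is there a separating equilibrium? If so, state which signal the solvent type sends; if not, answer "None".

Try solvent → stress test, distressed → no stress test:
  If types separate, stress test earns payment 210 and no stress test earns 91.
  Solvent: stress test gives 210 − 54 = 156; no stress test gives 91 − 13 = 78. No deviation. ✓
  Distressed: no stress test gives 91 − 12 = 79; stress test gives 210 − 164 = 46. No deviation. ✓
Both hold — the solvent type sends stress test.

stress test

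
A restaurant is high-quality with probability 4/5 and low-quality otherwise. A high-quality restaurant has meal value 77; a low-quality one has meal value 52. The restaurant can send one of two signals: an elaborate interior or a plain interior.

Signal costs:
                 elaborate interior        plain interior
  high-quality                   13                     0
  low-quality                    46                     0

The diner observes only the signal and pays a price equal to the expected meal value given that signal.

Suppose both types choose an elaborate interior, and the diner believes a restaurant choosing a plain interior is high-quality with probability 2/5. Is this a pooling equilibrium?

At the pooled signal (elaborate interior) the diner holds the prior 4/5 and pays 4/5·77 + 1/5·52 = 72. Off-path (plain interior) belief 2/5 gives 2/5·77 + 3/5·52 = 62.
High-quality: elaborate interior gives 72 − 13 = 59; plain interior gives 62 − 0 = 62. Deviates. ✗
Low-quality: elaborate interior gives 72 − 46 = 26; plain interior gives 62 − 0 = 62. Deviates. ✗

No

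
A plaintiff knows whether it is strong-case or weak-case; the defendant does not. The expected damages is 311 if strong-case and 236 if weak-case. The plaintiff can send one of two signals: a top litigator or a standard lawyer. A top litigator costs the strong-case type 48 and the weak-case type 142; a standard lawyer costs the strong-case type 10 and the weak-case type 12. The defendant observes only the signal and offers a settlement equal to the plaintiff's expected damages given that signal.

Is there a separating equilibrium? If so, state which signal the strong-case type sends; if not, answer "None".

top litigator

Try strong-case → top litigator, weak-case → standard lawyer:
  If types separate, top litigator earns payment 311 and standard lawyer earns 236.
  Strong-case: top litigator gives 311 − 48 = 263; standard lawyer gives 236 − 10 = 226. No deviation. ✓
  Weak-case: standard lawyer gives 236 − 12 = 224; top litigator gives 311 − 142 = 169. No deviation. ✓
Both hold — the strong-case type sends top litigator.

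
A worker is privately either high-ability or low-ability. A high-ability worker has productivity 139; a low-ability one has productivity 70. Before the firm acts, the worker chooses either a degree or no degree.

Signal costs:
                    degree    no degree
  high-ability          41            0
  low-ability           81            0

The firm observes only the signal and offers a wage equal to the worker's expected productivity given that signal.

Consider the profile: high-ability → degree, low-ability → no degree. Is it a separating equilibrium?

Yes

Under separation the firm infers type exactly: degree → high-ability (pays 139), no degree → low-ability (pays 70).
High-ability: degree gives 139 − 41 = 98; no degree gives 70 − 0 = 70. No deviation. ✓
Low-ability: no degree gives 70 − 0 = 70; degree gives 139 − 81 = 58. No deviation. ✓
Neither type gains from mimicking the other.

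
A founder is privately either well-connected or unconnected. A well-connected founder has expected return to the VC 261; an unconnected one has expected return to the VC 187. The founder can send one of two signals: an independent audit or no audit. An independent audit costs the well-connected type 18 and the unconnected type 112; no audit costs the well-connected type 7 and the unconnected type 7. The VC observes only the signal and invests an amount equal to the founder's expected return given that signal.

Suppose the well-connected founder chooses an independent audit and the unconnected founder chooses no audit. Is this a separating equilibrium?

If types separate, audit earns payment 261 and no audit earns 187.
Well-connected: audit gives 261 − 18 = 243; no audit gives 187 − 7 = 180. No deviation. ✓
Unconnected: no audit gives 187 − 7 = 180; audit gives 261 − 112 = 149. No deviation. ✓
Neither type gains from mimicking the other.

Yes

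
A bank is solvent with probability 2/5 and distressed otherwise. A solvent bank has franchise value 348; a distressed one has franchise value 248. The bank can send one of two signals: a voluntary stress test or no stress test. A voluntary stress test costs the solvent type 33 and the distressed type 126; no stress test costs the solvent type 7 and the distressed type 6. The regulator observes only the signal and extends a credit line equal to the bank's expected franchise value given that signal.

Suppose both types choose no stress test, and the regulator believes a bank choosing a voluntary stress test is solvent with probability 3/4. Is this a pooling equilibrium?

No

At the pooled signal (no stress test) the regulator holds the prior 2/5 and pays 2/5·348 + 3/5·248 = 288. Off-path (stress test) belief 3/4 gives 3/4·348 + 1/4·248 = 323.
Solvent: no stress test gives 288 − 7 = 281; stress test gives 323 − 33 = 290. Deviates. ✗
Distressed: no stress test gives 288 − 6 = 282; stress test gives 323 − 126 = 197. Stays. ✓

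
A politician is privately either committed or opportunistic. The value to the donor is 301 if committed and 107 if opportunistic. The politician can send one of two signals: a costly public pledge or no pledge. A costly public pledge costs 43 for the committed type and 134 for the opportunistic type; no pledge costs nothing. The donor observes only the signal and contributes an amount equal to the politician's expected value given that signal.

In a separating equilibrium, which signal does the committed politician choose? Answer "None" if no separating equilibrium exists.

Try committed → pledge, opportunistic → no pledge:
  If types separate, pledge earns payment 301 and no pledge earns 107.
  Committed: pledge gives 301 − 43 = 258; no pledge gives 107 − 0 = 107. No deviation. ✓
  Opportunistic: no pledge gives 107 − 0 = 107; pledge gives 301 − 134 = 167. Would deviate. ✗
Try committed → no pledge, opportunistic → pledge:
  If types separate, no pledge earns payment 301 and pledge earns 107.
  Committed: no pledge gives 301 − 0 = 301; pledge gives 107 − 43 = 64. No deviation. ✓
  Opportunistic: pledge gives 107 − 134 = -27; no pledge gives 301 − 0 = 301. Would deviate. ✗
Neither assignment is incentive-compatible.

None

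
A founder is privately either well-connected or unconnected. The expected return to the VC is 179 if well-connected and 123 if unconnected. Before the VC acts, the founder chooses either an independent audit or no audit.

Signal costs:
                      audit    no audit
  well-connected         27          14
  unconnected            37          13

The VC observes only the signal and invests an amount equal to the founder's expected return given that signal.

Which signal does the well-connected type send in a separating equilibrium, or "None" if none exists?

Try well-connected → audit, unconnected → no audit:
  Under separation the VC infers type exactly: audit → well-connected (pays 179), no audit → unconnected (pays 123).
  Well-connected: audit gives 179 − 27 = 152; no audit gives 123 − 14 = 109. No deviation. ✓
  Unconnected: no audit gives 123 − 13 = 110; audit gives 179 − 37 = 142. Would deviate. ✗
Try well-connected → no audit, unconnected → audit:
  Under separation the VC infers type exactly: no audit → well-connected (pays 179), audit → unconnected (pays 123).
  Well-connected: no audit gives 179 − 14 = 165; audit gives 123 − 27 = 96. No deviation. ✓
  Unconnected: audit gives 123 − 37 = 86; no audit gives 179 − 13 = 166. Would deviate. ✗
Neither assignment is incentive-compatible.

None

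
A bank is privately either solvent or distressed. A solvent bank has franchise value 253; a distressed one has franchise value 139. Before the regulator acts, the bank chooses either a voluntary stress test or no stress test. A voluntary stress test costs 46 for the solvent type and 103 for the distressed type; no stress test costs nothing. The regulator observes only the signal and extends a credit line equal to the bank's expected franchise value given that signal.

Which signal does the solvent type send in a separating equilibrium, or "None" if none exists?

Try solvent → stress test, distressed → no stress test:
  Under separation the regulator infers type exactly: stress test → solvent (pays 253), no stress test → distressed (pays 139).
  Solvent: stress test gives 253 − 46 = 207; no stress test gives 139 − 0 = 139. No deviation. ✓
  Distressed: no stress test gives 139 − 0 = 139; stress test gives 253 − 103 = 150. Would deviate. ✗
Try solvent → no stress test, distressed → stress test:
  Under separation the regulator infers type exactly: no stress test → solvent (pays 253), stress test → distressed (pays 139).
  Solvent: no stress test gives 253 − 0 = 253; stress test gives 139 − 46 = 93. No deviation. ✓
  Distressed: stress test gives 139 − 103 = 36; no stress test gives 253 − 0 = 253. Would deviate. ✗
Neither assignment is incentive-compatible.

None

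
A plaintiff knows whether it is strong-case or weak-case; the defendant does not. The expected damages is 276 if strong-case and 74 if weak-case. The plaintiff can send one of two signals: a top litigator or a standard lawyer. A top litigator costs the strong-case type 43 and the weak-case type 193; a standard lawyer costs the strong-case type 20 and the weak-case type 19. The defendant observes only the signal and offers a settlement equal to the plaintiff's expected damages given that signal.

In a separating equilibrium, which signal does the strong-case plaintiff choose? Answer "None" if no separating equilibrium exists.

None

Try strong-case → top litigator, weak-case → standard lawyer:
  If types separate, top litigator earns payment 276 and standard lawyer earns 74.
  Strong-case: top litigator gives 276 − 43 = 233; standard lawyer gives 74 − 20 = 54. No deviation. ✓
  Weak-case: standard lawyer gives 74 − 19 = 55; top litigator gives 276 − 193 = 83. Would deviate. ✗
Try strong-case → standard lawyer, weak-case → top litigator:
  If types separate, standard lawyer earns payment 276 and top litigator earns 74.
  Strong-case: standard lawyer gives 276 − 20 = 256; top litigator gives 74 − 43 = 31. No deviation. ✓
  Weak-case: top litigator gives 74 − 193 = -119; standard lawyer gives 276 − 19 = 257. Would deviate. ✗
Neither assignment is incentive-compatible.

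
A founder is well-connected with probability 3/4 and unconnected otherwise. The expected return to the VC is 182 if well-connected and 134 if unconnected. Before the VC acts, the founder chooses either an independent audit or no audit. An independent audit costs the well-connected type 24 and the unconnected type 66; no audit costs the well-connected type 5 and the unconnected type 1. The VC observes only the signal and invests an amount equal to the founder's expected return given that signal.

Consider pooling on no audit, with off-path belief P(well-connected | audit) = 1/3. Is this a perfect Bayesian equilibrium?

Yes

On the equilibrium path (no audit) the VC holds the prior 3/4 and pays 3/4·182 + 1/4·134 = 170. Off-path (audit) belief 1/3 gives 1/3·182 + 2/3·134 = 150.
Well-connected: no audit gives 170 − 5 = 165; audit gives 150 − 24 = 126. Stays. ✓
Unconnected: no audit gives 170 − 1 = 169; audit gives 150 − 66 = 84. Stays. ✓
Beliefs are Bayes-consistent on-path and both types best-respond.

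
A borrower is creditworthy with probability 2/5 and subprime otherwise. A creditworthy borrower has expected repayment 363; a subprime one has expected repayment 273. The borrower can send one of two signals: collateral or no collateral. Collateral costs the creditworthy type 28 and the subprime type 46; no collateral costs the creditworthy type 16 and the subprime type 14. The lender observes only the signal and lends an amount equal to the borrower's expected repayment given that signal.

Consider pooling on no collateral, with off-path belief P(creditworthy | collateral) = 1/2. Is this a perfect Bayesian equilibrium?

Yes

At the pooled signal (no collateral) the lender holds the prior 2/5 and pays 2/5·363 + 3/5·273 = 309. Off-path (collateral) belief 1/2 gives 1/2·363 + 1/2·273 = 318.
Creditworthy: no collateral gives 309 − 16 = 293; collateral gives 318 − 28 = 290. Stays. ✓
Subprime: no collateral gives 309 − 14 = 295; collateral gives 318 − 46 = 272. Stays. ✓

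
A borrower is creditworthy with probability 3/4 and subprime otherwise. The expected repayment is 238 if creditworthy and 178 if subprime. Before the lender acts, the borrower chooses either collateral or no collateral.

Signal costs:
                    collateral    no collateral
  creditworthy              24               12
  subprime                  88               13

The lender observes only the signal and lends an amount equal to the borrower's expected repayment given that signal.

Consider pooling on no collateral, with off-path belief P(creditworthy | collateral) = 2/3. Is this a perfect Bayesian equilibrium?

Yes

At the pooled signal (no collateral) the lender holds the prior 3/4 and pays 3/4·238 + 1/4·178 = 223. Off-path (collateral) belief 2/3 gives 2/3·238 + 1/3·178 = 218.
Creditworthy: no collateral gives 223 − 12 = 211; collateral gives 218 − 24 = 194. Stays. ✓
Subprime: no collateral gives 223 − 13 = 210; collateral gives 218 − 88 = 130. Stays. ✓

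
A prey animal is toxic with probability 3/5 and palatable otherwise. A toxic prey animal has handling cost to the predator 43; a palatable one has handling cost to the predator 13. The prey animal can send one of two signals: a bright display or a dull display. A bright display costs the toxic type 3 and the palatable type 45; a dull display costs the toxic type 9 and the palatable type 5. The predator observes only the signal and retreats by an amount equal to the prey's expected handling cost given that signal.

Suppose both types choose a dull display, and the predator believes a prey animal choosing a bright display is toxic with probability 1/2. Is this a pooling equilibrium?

No

On the equilibrium path (dull display) the predator holds the prior 3/5 and pays 3/5·43 + 2/5·13 = 31. Off-path (bright display) belief 1/2 gives 1/2·43 + 1/2·13 = 28.
Toxic: dull display gives 31 − 9 = 22; bright display gives 28 − 3 = 25. Deviates. ✗
Palatable: dull display gives 31 − 5 = 26; bright display gives 28 − 45 = -17. Stays. ✓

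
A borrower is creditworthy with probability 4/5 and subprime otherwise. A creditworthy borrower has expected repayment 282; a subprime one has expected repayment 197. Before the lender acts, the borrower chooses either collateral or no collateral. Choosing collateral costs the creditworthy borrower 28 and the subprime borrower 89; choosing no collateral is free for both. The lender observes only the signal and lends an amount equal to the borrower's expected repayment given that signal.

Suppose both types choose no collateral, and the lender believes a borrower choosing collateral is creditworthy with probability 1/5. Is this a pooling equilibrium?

Yes

On the equilibrium path (no collateral) the lender holds the prior 4/5 and pays 4/5·282 + 1/5·197 = 265. Off-path (collateral) belief 1/5 gives 1/5·282 + 4/5·197 = 214.
Creditworthy: no collateral gives 265 − 0 = 265; collateral gives 214 − 28 = 186. Stays. ✓
Subprime: no collateral gives 265 − 0 = 265; collateral gives 214 − 89 = 125. Stays. ✓
Beliefs are Bayes-consistent on-path and both types best-respond.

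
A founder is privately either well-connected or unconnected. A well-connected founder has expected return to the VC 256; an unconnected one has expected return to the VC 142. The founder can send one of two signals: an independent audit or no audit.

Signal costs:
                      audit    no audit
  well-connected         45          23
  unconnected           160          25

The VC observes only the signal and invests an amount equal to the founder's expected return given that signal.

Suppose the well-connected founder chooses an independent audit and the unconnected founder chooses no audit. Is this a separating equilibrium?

Under separation the VC infers type exactly: audit → well-connected (pays 256), no audit → unconnected (pays 142).
Well-connected: audit gives 256 − 45 = 211; no audit gives 142 − 23 = 119. No deviation. ✓
Unconnected: no audit gives 142 − 25 = 117; audit gives 256 − 160 = 96. No deviation. ✓
Both incentive constraints hold.

Yes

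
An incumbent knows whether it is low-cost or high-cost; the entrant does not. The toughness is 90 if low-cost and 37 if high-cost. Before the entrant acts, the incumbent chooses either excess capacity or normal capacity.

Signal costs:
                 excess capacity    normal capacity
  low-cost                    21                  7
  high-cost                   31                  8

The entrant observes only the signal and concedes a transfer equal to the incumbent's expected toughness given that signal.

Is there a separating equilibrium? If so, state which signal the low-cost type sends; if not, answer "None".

None

Try low-cost → excess capacity, high-cost → normal capacity:
  If types separate, excess capacity earns payment 90 and normal capacity earns 37.
  Low-cost: excess capacity gives 90 − 21 = 69; normal capacity gives 37 − 7 = 30. No deviation. ✓
  High-cost: normal capacity gives 37 − 8 = 29; excess capacity gives 90 − 31 = 59. Would deviate. ✗
Try low-cost → normal capacity, high-cost → excess capacity:
  If types separate, normal capacity earns payment 90 and excess capacity earns 37.
  Low-cost: normal capacity gives 90 − 7 = 83; excess capacity gives 37 − 21 = 16. No deviation. ✓
  High-cost: excess capacity gives 37 − 31 = 6; normal capacity gives 90 − 8 = 82. Would deviate. ✗
Neither assignment is incentive-compatible.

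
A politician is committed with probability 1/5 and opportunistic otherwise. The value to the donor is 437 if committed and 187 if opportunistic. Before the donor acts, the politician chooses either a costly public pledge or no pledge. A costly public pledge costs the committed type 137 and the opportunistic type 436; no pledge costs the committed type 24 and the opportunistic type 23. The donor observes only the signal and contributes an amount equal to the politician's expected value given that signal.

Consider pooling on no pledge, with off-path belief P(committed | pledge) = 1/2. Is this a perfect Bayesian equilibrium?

Yes

At the pooled signal (no pledge) the donor holds the prior 1/5 and pays 1/5·437 + 4/5·187 = 237. Off-path (pledge) belief 1/2 gives 1/2·437 + 1/2·187 = 312.
Committed: no pledge gives 237 − 24 = 213; pledge gives 312 − 137 = 175. Stays. ✓
Opportunistic: no pledge gives 237 − 23 = 214; pledge gives 312 − 436 = -124. Stays. ✓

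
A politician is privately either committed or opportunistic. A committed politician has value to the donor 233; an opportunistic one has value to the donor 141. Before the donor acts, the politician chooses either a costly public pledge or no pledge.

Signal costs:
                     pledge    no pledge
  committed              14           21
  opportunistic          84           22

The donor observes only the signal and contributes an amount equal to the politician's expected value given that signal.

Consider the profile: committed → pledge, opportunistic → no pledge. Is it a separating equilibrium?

No

If types separate, pledge earns payment 233 and no pledge earns 141.
Committed: pledge gives 233 − 14 = 219; no pledge gives 141 − 21 = 120. No deviation. ✓
Opportunistic: no pledge gives 141 − 22 = 119; pledge gives 233 − 84 = 149. Would deviate. ✗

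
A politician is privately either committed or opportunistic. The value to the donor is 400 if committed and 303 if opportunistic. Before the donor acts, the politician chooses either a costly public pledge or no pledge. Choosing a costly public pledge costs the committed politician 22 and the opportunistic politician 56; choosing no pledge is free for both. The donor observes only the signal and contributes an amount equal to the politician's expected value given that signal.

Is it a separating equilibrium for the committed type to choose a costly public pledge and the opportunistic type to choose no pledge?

No

Under separation the donor infers type exactly: pledge → committed (pays 400), no pledge → opportunistic (pays 303).
Committed: pledge gives 400 − 22 = 378; no pledge gives 303 − 0 = 303. No deviation. ✓
Opportunistic: no pledge gives 303 − 0 = 303; pledge gives 400 − 56 = 344. Would deviate. ✗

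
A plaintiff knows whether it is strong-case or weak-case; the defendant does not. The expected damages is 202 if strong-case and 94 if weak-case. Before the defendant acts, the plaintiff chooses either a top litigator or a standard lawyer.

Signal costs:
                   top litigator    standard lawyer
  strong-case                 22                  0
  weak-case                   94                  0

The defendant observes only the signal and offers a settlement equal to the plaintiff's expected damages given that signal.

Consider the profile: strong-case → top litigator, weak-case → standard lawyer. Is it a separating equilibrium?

No

If types separate, top litigator earns payment 202 and standard lawyer earns 94.
Strong-case: top litigator gives 202 − 22 = 180; standard lawyer gives 94 − 0 = 94. No deviation. ✓
Weak-case: standard lawyer gives 94 − 0 = 94; top litigator gives 202 − 94 = 108. Would deviate. ✗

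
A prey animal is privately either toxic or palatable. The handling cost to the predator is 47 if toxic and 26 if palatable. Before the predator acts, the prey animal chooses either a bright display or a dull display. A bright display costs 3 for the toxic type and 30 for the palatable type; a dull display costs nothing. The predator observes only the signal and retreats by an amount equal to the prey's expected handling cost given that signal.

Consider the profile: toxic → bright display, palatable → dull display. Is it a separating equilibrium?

Under separation the predator infers type exactly: bright display → toxic (pays 47), dull display → palatable (pays 26).
Toxic: bright display gives 47 − 3 = 44; dull display gives 26 − 0 = 26. No deviation. ✓
Palatable: dull display gives 26 − 0 = 26; bright display gives 47 − 30 = 17. No deviation. ✓
Neither type gains from mimicking the other.

Yes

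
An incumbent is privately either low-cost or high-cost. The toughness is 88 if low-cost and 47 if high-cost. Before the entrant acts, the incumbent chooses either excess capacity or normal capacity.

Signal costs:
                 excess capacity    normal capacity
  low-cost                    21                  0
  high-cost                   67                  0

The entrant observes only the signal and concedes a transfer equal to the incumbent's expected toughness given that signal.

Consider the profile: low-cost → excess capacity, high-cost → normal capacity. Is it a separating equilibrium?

Yes

If types separate, excess capacity earns payment 88 and normal capacity earns 47.
Low-cost: excess capacity gives 88 − 21 = 67; normal capacity gives 47 − 0 = 47. No deviation. ✓
High-cost: normal capacity gives 47 − 0 = 47; excess capacity gives 88 − 67 = 21. No deviation. ✓
Both incentive constraints hold.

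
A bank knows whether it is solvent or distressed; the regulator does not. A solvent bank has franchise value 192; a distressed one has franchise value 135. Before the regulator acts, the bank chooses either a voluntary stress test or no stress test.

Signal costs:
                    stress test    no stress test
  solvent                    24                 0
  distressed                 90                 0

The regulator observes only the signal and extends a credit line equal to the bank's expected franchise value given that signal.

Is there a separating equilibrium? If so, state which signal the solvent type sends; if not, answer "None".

stress test

Try solvent → stress test, distressed → no stress test:
  Under separation the regulator infers type exactly: stress test → solvent (pays 192), no stress test → distressed (pays 135).
  Solvent: stress test gives 192 − 24 = 168; no stress test gives 135 − 0 = 135. No deviation. ✓
  Distressed: no stress test gives 135 − 0 = 135; stress test gives 192 − 90 = 102. No deviation. ✓
Both hold — the solvent type sends stress test.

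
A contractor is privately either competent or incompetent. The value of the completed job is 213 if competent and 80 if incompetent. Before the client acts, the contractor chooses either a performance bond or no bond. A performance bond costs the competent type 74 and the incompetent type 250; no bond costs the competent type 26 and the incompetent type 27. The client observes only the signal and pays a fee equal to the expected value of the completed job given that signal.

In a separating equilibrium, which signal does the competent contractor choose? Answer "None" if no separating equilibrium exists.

Try competent → bond, incompetent → no bond:
  If types separate, bond earns payment 213 and no bond earns 80.
  Competent: bond gives 213 − 74 = 139; no bond gives 80 − 26 = 54. No deviation. ✓
  Incompetent: no bond gives 80 − 27 = 53; bond gives 213 − 250 = -37. No deviation. ✓
Both hold — the competent type sends bond.

bond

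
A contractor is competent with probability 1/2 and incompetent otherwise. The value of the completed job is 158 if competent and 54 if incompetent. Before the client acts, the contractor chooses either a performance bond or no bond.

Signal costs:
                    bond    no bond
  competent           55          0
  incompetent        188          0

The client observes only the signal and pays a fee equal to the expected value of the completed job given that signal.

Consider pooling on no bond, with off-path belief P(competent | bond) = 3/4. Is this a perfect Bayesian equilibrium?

On the equilibrium path (no bond) the client holds the prior 1/2 and pays 1/2·158 + 1/2·54 = 106. Off-path (bond) belief 3/4 gives 3/4·158 + 1/4·54 = 132.
Competent: no bond gives 106 − 0 = 106; bond gives 132 − 55 = 77. Stays. ✓
Incompetent: no bond gives 106 − 0 = 106; bond gives 132 − 188 = -56. Stays. ✓
Beliefs are Bayes-consistent on-path and both types best-respond.

Yes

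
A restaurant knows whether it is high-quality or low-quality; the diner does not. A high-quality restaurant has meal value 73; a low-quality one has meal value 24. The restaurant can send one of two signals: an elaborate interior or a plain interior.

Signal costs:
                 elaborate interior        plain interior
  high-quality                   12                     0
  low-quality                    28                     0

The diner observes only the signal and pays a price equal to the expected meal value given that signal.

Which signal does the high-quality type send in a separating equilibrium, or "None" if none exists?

None

Try high-quality → elaborate interior, low-quality → plain interior:
  If types separate, elaborate interior earns payment 73 and plain interior earns 24.
  High-quality: elaborate interior gives 73 − 12 = 61; plain interior gives 24 − 0 = 24. No deviation. ✓
  Low-quality: plain interior gives 24 − 0 = 24; elaborate interior gives 73 − 28 = 45. Would deviate. ✗
Try high-quality → plain interior, low-quality → elaborate interior:
  If types separate, plain interior earns payment 73 and elaborate interior earns 24.
  High-quality: plain interior gives 73 − 0 = 73; elaborate interior gives 24 − 12 = 12. No deviation. ✓
  Low-quality: elaborate interior gives 24 − 28 = -4; plain interior gives 73 − 0 = 73. Would deviate. ✗
Neither assignment is incentive-compatible.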